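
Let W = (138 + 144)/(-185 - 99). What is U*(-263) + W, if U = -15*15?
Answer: 8402709/142 ≈ 59174.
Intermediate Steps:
W = -141/142 (W = 282/(-284) = 282*(-1/284) = -141/142 ≈ -0.99296)
U = -225
U*(-263) + W = -225*(-263) - 141/142 = 59175 - 141/142 = 8402709/142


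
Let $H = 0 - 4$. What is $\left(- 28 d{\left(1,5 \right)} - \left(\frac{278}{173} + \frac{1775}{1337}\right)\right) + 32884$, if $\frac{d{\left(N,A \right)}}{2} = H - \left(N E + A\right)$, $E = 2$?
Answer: $\frac{7747904739}{231301} \approx 33497.0$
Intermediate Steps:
$H = -4$
$d{\left(N,A \right)} = -8 - 4 N - 2 A$ ($d{\left(N,A \right)} = 2 \left(-4 - \left(N 2 + A\right)\right) = 2 \left(-4 - \left(2 N + A\right)\right) = 2 \left(-4 - \left(A + 2 N\right)\right) = 2 \left(-4 - A - 2 N\right) = -8 - 4 N - 2 A$)
$\left(- 28 d{\left(1,5 \right)} - \left(\frac{278}{173} + \frac{1775}{1337}\right)\right) + 32884 = \left(- 28 \left(-8 - 4 - 10\right) - \left(\frac{278}{173} + \frac{1775}{1337}\right)\right) + 32884 = \left(- 28 \left(-8 - 4 - 10\right) - \frac{678761}{231301}\right) + 32884 = \left(\left(-28\right) \left(-22\right) - \frac{678761}{231301}\right) + 32884 = \left(616 - \frac{678761}{231301}\right) + 32884 = \frac{141802655}{231301} + 32884 = \frac{7747904739}{231301}$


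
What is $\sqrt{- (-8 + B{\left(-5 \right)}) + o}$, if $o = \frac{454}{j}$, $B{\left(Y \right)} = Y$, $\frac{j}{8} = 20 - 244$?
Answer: $\frac{9 \sqrt{1974}}{112} \approx 3.5702$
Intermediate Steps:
$j = -1792$ ($j = 8 \left(20 - 244\right) = 8 \left(-224\right) = -1792$)
$o = - \frac{227}{896}$ ($o = \frac{454}{-1792} = 454 \left(- \frac{1}{1792}\right) = - \frac{227}{896} \approx -0.25335$)
$\sqrt{- (-8 + B{\left(-5 \right)}) + o} = \sqrt{- (-8 - 5) - \frac{227}{896}} = \sqrt{\left(-1\right) \left(-13\right) - \frac{227}{896}} = \sqrt{13 - \frac{227}{896}} = \sqrt{\frac{11421}{896}} = \frac{9 \sqrt{1974}}{112}$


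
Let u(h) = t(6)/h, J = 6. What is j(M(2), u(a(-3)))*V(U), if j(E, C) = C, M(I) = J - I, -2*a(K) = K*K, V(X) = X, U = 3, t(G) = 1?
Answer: -⅔ ≈ -0.66667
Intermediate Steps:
a(K) = -K²/2 (a(K) = -K*K/2 = -K²/2)
M(I) = 6 - I
u(h) = 1/h
j(M(2), u(a(-3)))*V(U) = 3/(-½*(-3)²) = 3/(-½*9) = 3/(-9/2) = -2/9*3 = -⅔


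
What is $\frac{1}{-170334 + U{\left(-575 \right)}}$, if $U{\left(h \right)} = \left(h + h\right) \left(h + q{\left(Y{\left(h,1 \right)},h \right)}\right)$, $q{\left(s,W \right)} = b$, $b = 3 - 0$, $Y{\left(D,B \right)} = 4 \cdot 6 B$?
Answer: $\frac{1}{487466} \approx 2.0514 \cdot 10^{-6}$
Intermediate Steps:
$Y{\left(D,B \right)} = 24 B$
$b = 3$ ($b = 3 + 0 = 3$)
$q{\left(s,W \right)} = 3$
$U{\left(h \right)} = 2 h \left(3 + h\right)$ ($U{\left(h \right)} = \left(h + h\right) \left(h + 3\right) = 2 h \left(3 + h\right)$)
$\frac{1}{-170334 + U{\left(-575 \right)}} = \frac{1}{-170334 + 2 \left(-575\right) \left(3 - 575\right)} = \frac{1}{-170334 + 2 \left(-575\right) \left(-572\right)} = \frac{1}{-170334 + 657800} = \frac{1}{487466}$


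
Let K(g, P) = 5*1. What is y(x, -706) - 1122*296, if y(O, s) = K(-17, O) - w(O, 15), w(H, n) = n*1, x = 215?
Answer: -332122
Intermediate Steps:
K(g, P) = 5
w(H, n) = n
y(O, s) = -10 (y(O, s) = 5 - 1*15 = 5 - 15 = -10)
y(x, -706) - 1122*296 = -10 - 1122*296 = -10 - 1*332112 = -10 - 332112 = -332122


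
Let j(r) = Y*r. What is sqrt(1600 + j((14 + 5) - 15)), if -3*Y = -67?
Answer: 2*sqrt(3801)/3 ≈ 41.102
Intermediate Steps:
Y = 67/3 (Y = -1/3*(-67) = 67/3 ≈ 22.333)
j(r) = 67*r/3
sqrt(1600 + j((14 + 5) - 15)) = sqrt(1600 + 67*((14 + 5) - 15)/3) = sqrt(1600 + 67*(19 - 15)/3) = sqrt(1600 + (67/3)*4) = sqrt(1600 + 268/3) = sqrt(5068/3) = 2*sqrt(3801)/3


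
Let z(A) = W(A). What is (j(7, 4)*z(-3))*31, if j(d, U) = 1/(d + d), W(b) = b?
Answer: -93/14 ≈ -6.6429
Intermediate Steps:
j(d, U) = 1/(2*d)
z(A) = A
(j(7, 4)*z(-3))*31 = (((½)/7)*(-3))*31 = (((½)*(⅐))*(-3))*31 = ((1/14)*(-3))*31 = -3/14*31 = -93/14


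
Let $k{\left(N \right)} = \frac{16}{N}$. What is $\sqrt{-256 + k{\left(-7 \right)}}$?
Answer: $\frac{4 i \sqrt{791}}{7} \approx 16.071 i$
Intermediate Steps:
$\sqrt{-256 + k{\left(-7 \right)}} = \sqrt{-256 + \frac{16}{-7}} = \sqrt{-256 + 16 \left(- \frac{1}{7}\right)} = \sqrt{-256 - \frac{16}{7}} = \sqrt{- \frac{1808}{7}} = \frac{4 i \sqrt{791}}{7}$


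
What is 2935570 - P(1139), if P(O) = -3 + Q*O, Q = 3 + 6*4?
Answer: 2904820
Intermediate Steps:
Q = 27 (Q = 3 + 24 = 27)
P(O) = -3 + 27*O
2935570 - P(1139) = 2935570 - (-3 + 27*1139) = 2935570 - (-3 + 30753) = 2935570 - 1*30750 = 2935570 - 30750 = 2904820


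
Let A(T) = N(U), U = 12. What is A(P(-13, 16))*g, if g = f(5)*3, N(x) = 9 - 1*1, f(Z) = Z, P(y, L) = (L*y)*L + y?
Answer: 120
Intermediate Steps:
P(y, L) = y + y*L² (P(y, L) = y*L² + y = y + y*L²)
N(x) = 8 (N(x) = 9 - 1 = 8)
g = 15 (g = 5*3 = 15)
A(T) = 8
A(P(-13, 16))*g = 8*15 = 120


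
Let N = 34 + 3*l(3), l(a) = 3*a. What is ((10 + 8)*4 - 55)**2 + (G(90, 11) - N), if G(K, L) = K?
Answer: 318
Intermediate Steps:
N = 61 (N = 34 + 3*(3*3) = 34 + 3*9 = 34 + 27 = 61)
((10 + 8)*4 - 55)**2 + (G(90, 11) - N) = ((10 + 8)*4 - 55)**2 + (90 - 1*61) = (18*4 - 55)**2 + (90 - 61) = (72 - 55)**2 + 29 = 17**2 + 29 = 289 + 29 = 318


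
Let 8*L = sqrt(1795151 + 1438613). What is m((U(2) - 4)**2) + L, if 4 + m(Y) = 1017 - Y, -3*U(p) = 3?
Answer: 988 + sqrt(808441)/4 ≈ 1212.8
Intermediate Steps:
U(p) = -1 (U(p) = -1/3*3 = -1)
m(Y) = 1013 - Y (m(Y) = -4 + (1017 - Y) = 1013 - Y)
L = sqrt(808441)/4 (L = sqrt(1795151 + 1438613)/8 = sqrt(3233764)/8 = (2*sqrt(808441))/8 = sqrt(808441)/4 ≈ 224.78)
m((U(2) - 4)**2) + L = (1013 - (-1 - 4)**2) + sqrt(808441)/4 = (1013 - 1*(-5)**2) + sqrt(808441)/4 = (1013 - 1*25) + sqrt(808441)/4 = (1013 - 25) + sqrt(808441)/4 = 988 + sqrt(808441)/4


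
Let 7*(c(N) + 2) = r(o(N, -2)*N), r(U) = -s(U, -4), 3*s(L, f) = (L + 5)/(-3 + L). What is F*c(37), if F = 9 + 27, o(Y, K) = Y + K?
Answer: -166692/2261 ≈ -73.725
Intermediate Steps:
o(Y, K) = K + Y
s(L, f) = (5 + L)/(3*(-3 + L)) (s(L, f) = ((L + 5)/(-3 + L))/3 = ((5 + L)/(-3 + L))/3 = (5 + L)/(3*(-3 + L)))
F = 36
r(U) = -(5 + U)/(3*(-3 + U))
c(N) = -2 + (-5 - N*(-2 + N))/(21*(-3 + N*(-2 + N))) (c(N) = -2 + ((-5 - (-2 + N)*N)/(3*(-3 + (-2 + N)*N)))/7 = -2 + ((-5 - N*(-2 + N))/(3*(-3 + N*(-2 + N))))/7 = -2 + (-5 - N*(-2 + N))/(21*(-3 + N*(-2 + N))))
F*c(37) = 36*((121 - 43*37*(-2 + 37))/(21*(-3 + 37*(-2 + 37)))) = 36*((121 - 43*37*35)/(21*(-3 + 37*35))) = 36*((121 - 55685)/(21*(-3 + 1295))) = 36*((1/21)*(-55564)/1292) = 36*((1/21)*(1/1292)*(-55564)) = 36*(-13891/6783) = -166692/2261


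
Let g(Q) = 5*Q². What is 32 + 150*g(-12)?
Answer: 108032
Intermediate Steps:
32 + 150*g(-12) = 32 + 150*(5*(-12)²) = 32 + 150*(5*144) = 32 + 150*720 = 32 + 108000 = 108032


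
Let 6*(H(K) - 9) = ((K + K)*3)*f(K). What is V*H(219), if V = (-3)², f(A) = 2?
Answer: 4023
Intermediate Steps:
V = 9
H(K) = 9 + 2*K (H(K) = 9 + (((K + K)*3)*2)/6 = 9 + (((2*K)*3)*2)/6 = 9 + ((6*K)*2)/6 = 9 + (12*K)/6 = 9 + 2*K)
V*H(219) = 9*(9 + 2*219) = 9*(9 + 438) = 9*447 = 4023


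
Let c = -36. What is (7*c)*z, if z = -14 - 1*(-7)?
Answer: 1764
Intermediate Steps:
z = -7 (z = -14 + 7 = -7)
(7*c)*z = (7*(-36))*(-7) = -252*(-7) = 1764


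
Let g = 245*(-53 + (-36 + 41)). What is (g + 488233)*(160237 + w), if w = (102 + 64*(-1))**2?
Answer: 77036631113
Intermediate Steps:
w = 1444 (w = (102 - 64)**2 = 38**2 = 1444)
g = -11760 (g = 245*(-53 + 5) = 245*(-48) = -11760)
(g + 488233)*(160237 + w) = (-11760 + 488233)*(160237 + 1444) = 476473*161681 = 77036631113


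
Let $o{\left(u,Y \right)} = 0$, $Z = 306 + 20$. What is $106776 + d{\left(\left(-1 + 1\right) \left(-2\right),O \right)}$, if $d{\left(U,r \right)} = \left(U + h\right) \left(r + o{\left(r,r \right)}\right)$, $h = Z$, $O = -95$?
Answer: $75806$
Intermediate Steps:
$Z = 326$
$h = 326$
$d{\left(U,r \right)} = r \left(326 + U\right)$ ($d{\left(U,r \right)} = \left(U + 326\right) \left(r + 0\right) = \left(326 + U\right) r = r \left(326 + U\right)$)
$106776 + d{\left(\left(-1 + 1\right) \left(-2\right),O \right)} = 106776 - 95 \left(326 + \left(-1 + 1\right) \left(-2\right)\right) = 106776 - 95 \left(326 + 0 \left(-2\right)\right) = 106776 - 95 \left(326 + 0\right) = 106776 - 30970 = 75806$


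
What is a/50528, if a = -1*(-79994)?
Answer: 39997/25264 ≈ 1.5832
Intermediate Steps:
a = 79994
a/50528 = 79994/50528 = 79994*(1/50528) = 39997/25264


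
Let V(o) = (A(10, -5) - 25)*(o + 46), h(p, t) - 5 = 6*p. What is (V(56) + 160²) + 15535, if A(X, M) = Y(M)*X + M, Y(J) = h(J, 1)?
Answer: 12575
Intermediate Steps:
h(p, t) = 5 + 6*p
Y(J) = 5 + 6*J
A(X, M) = M + X*(5 + 6*M) (A(X, M) = (5 + 6*M)*X + M = X*(5 + 6*M) + M = M + X*(5 + 6*M))
V(o) = -12880 - 280*o (V(o) = ((-5 + 10*(5 + 6*(-5))) - 25)*(o + 46) = ((-5 + 10*(5 - 30)) - 25)*(46 + o) = ((-5 + 10*(-25)) - 25)*(46 + o) = ((-5 - 250) - 25)*(46 + o) = (-255 - 25)*(46 + o) = -280*(46 + o) = -12880 - 280*o)
(V(56) + 160²) + 15535 = ((-12880 - 280*56) + 160²) + 15535 = ((-12880 - 15680) + 25600) + 15535 = (-28560 + 25600) + 15535 = -2960 + 15535 = 12575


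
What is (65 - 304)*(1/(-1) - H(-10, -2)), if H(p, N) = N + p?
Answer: -2629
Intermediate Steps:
(65 - 304)*(1/(-1) - H(-10, -2)) = (65 - 304)*(1/(-1) - (-2 - 10)) = -239*(-1 - 1*(-12)) = -239*(-1 + 12) = -239*11 = -2629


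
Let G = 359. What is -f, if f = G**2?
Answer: -128881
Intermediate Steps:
f = 128881 (f = 359**2 = 128881)
-f = -1*128881 = -128881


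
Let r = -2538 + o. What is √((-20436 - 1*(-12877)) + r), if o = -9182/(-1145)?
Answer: I*√13226906035/1145 ≈ 100.44*I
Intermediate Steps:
o = 9182/1145 (o = -9182*(-1/1145) = 9182/1145 ≈ 8.0192)
r = -2896828/1145 (r = -2538 + 9182/1145 = -2896828/1145 ≈ -2530.0)
√((-20436 - 1*(-12877)) + r) = √((-20436 - 1*(-12877)) - 2896828/1145) = √((-20436 + 12877) - 2896828/1145) = √(-7559 - 2896828/1145) = √(-11551883/1145) = I*√13226906035/1145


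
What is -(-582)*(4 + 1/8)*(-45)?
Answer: -432135/4 ≈ -1.0803e+5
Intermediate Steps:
-(-582)*(4 + 1/8)*(-45) = -(-582)*(4 + ⅛)*(-45) = -(-582)*33/8*(-45) = -97*(-99/4)*(-45) = (9603/4)*(-45) = -432135/4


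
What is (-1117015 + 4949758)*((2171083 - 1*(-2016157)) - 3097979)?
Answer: 4174857472923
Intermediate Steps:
(-1117015 + 4949758)*((2171083 - 1*(-2016157)) - 3097979) = 3832743*((2171083 + 2016157) - 3097979) = 3832743*(4187240 - 3097979) = 3832743*1089261 = 4174857472923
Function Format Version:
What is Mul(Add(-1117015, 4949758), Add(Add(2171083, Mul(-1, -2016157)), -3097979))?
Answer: 4174857472923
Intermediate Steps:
Mul(Add(-1117015, 4949758), Add(Add(2171083, Mul(-1, -2016157)), -3097979)) = Mul(3832743, Add(Add(2171083, 2016157), -3097979)) = Mul(3832743, Add(4187240, -3097979)) = Mul(3832743, 1089261) = 4174857472923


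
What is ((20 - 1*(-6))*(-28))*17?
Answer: -12376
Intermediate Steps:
((20 - 1*(-6))*(-28))*17 = ((20 + 6)*(-28))*17 = (26*(-28))*17 = -728*17 = -12376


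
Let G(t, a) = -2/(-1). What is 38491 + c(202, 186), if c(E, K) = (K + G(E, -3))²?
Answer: 73835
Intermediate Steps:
G(t, a) = 2 (G(t, a) = -2*(-1) = 2)
c(E, K) = (2 + K)² (c(E, K) = (K + 2)² = (2 + K)²)
38491 + c(202, 186) = 38491 + (2 + 186)² = 38491 + 188² = 38491 + 35344 = 73835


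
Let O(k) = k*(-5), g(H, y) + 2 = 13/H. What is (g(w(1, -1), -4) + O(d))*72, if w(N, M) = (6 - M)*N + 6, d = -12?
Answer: 4248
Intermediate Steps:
w(N, M) = 6 + N*(6 - M) (w(N, M) = N*(6 - M) + 6 = 6 + N*(6 - M))
g(H, y) = -2 + 13/H
O(k) = -5*k
(g(w(1, -1), -4) + O(d))*72 = ((-2 + 13/(6 + 6*1 - 1*(-1)*1)) - 5*(-12))*72 = ((-2 + 13/(6 + 6 + 1)) + 60)*72 = ((-2 + 13/13) + 60)*72 = ((-2 + 13*(1/13)) + 60)*72 = ((-2 + 1) + 60)*72 = (-1 + 60)*72 = 59*72 = 4248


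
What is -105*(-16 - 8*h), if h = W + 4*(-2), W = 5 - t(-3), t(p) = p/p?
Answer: -1680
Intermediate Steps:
t(p) = 1
W = 4 (W = 5 - 1*1 = 5 - 1 = 4)
h = -4 (h = 4 + 4*(-2) = 4 - 8 = -4)
-105*(-16 - 8*h) = -105*(-16 - 8*(-4)) = -105*(-16 + 32) = -105*16 = -1680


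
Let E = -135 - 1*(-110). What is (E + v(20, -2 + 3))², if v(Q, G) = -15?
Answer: 1600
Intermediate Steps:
E = -25 (E = -135 + 110 = -25)
(E + v(20, -2 + 3))² = (-25 - 15)² = (-40)² = 1600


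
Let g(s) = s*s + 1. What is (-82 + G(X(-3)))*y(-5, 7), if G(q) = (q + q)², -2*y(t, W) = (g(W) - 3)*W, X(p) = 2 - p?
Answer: -2961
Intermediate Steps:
g(s) = 1 + s² (g(s) = s² + 1 = 1 + s²)
y(t, W) = -W*(-2 + W²)/2 (y(t, W) = -((1 + W²) - 3)*W/2 = -(-2 + W²)*W/2 = -W*(-2 + W²)/2)
G(q) = 4*q² (G(q) = (2*q)² = 4*q²)
(-82 + G(X(-3)))*y(-5, 7) = (-82 + 4*(2 - 1*(-3))²)*(7 - ½*7³) = (-82 + 4*(2 + 3)²)*(7 - ½*343) = (-82 + 4*5²)*(7 - 343/2) = (-82 + 4*25)*(-329/2) = (-82 + 100)*(-329/2) = 18*(-329/2) = -2961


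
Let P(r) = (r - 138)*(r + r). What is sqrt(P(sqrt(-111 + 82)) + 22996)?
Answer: sqrt(22938 - 276*I*sqrt(29)) ≈ 151.53 - 4.9043*I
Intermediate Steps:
P(r) = 2*r*(-138 + r) (P(r) = (-138 + r)*(2*r) = 2*r*(-138 + r))
sqrt(P(sqrt(-111 + 82)) + 22996) = sqrt(2*sqrt(-111 + 82)*(-138 + sqrt(-111 + 82)) + 22996) = sqrt(2*sqrt(-29)*(-138 + sqrt(-29)) + 22996) = sqrt(2*(I*sqrt(29))*(-138 + I*sqrt(29)) + 22996) = sqrt(2*I*sqrt(29)*(-138 + I*sqrt(29)) + 22996) = sqrt(22996 + 2*I*sqrt(29)*(-138 + I*sqrt(29)))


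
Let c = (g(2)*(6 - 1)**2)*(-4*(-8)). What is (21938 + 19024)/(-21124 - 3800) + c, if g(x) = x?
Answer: 6639573/4154 ≈ 1598.4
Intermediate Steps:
c = 1600 (c = (2*(6 - 1)**2)*(-4*(-8)) = (2*5**2)*32 = (2*25)*32 = 50*32 = 1600)
(21938 + 19024)/(-21124 - 3800) + c = (21938 + 19024)/(-21124 - 3800) + 1600 = 40962/(-24924) + 1600 = 40962*(-1/24924) + 1600 = -6827/4154 + 1600 = 6639573/4154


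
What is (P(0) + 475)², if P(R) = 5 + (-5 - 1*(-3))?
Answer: 228484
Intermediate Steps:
P(R) = 3 (P(R) = 5 + (-5 + 3) = 5 - 2 = 3)
(P(0) + 475)² = (3 + 475)² = 478² = 228484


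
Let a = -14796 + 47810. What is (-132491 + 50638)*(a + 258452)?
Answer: -23857366498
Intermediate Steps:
a = 33014
(-132491 + 50638)*(a + 258452) = (-132491 + 50638)*(33014 + 258452) = -81853*291466 = -23857366498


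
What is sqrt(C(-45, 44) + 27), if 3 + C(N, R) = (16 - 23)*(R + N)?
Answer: sqrt(31) ≈ 5.5678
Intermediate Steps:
C(N, R) = -3 - 7*N - 7*R (C(N, R) = -3 + (16 - 23)*(R + N) = -3 - 7*(N + R) = -3 + (-7*N - 7*R) = -3 - 7*N - 7*R)
sqrt(C(-45, 44) + 27) = sqrt((-3 - 7*(-45) - 7*44) + 27) = sqrt((-3 + 315 - 308) + 27) = sqrt(4 + 27) = sqrt(31)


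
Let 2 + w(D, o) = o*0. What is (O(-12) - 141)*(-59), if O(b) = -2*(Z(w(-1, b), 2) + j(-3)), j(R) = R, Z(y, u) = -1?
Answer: 7847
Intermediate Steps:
w(D, o) = -2 (w(D, o) = -2 + o*0 = -2 + 0 = -2)
O(b) = 8 (O(b) = -2*(-1 - 3) = -2*(-4) = 8)
(O(-12) - 141)*(-59) = (8 - 141)*(-59) = -133*(-59) = 7847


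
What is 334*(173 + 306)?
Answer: 159986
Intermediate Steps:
334*(173 + 306) = 334*479 = 159986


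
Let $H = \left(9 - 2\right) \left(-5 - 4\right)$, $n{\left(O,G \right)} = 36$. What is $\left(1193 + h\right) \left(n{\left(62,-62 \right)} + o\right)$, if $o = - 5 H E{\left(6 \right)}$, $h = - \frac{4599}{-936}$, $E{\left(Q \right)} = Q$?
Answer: $\frac{119973429}{52} \approx 2.3072 \cdot 10^{6}$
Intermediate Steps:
$h = \frac{511}{104}$ ($h = \left(-4599\right) \left(- \frac{1}{936}\right) = \frac{511}{104} \approx 4.9135$)
$H = -63$ ($H = 7 \left(-9\right) = -63$)
$o = 1890$ ($o = \left(-5\right) \left(-63\right) 6 = 315 \cdot 6 = 1890$)
$\left(1193 + h\right) \left(n{\left(62,-62 \right)} + o\right) = \left(1193 + \frac{511}{104}\right) \left(36 + 1890\right) = \frac{124583}{104} \cdot 1926 = \frac{119973429}{52}$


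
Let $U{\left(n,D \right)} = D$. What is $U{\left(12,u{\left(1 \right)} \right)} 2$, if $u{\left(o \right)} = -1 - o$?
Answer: $-4$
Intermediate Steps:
$U{\left(12,u{\left(1 \right)} \right)} 2 = \left(-1 - 1\right) 2 = \left(-2\right) 2 = -4$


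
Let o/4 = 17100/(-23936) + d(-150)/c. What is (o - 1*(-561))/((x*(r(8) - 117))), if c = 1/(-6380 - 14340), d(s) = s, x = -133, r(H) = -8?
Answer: 2657015283/3553000 ≈ 747.82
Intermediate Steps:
c = -1/20720 (c = 1/(-20720) = -1/20720 ≈ -4.8263e-5)
o = 18598267725/1496 (o = 4*(17100/(-23936) - 150/(-1/20720)) = 4*(17100*(-1/23936) - 150*(-20720)) = 4*(-4275/5984 + 3108000) = 4*(18598267725/5984) = 18598267725/1496 ≈ 1.2432e+7)
(o - 1*(-561))/((x*(r(8) - 117))) = (18598267725/1496 - 1*(-561))/((-133*(-8 - 117))) = (18598267725/1496 + 561)/((-133*(-125))) = (18599106981/1496)/16625 = (18599106981/1496)*(1/16625) = 2657015283/3553000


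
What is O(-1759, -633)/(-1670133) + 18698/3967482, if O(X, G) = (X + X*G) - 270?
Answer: -243239042369/368123478617 ≈ -0.66075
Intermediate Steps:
O(X, G) = -270 + X + G*X (O(X, G) = (X + G*X) - 270 = -270 + X + G*X)
O(-1759, -633)/(-1670133) + 18698/3967482 = (-270 - 1759 - 633*(-1759))/(-1670133) + 18698/3967482 = (-270 - 1759 + 1113447)*(-1/1670133) + 18698*(1/3967482) = 1111418*(-1/1670133) + 9349/1983741 = -1111418/1670133 + 9349/1983741 = -243239042369/368123478617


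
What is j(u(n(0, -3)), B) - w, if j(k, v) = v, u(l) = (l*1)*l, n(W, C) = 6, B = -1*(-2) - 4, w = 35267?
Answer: -35269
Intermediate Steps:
B = -2 (B = 2 - 4 = -2)
u(l) = l² (u(l) = l*l = l²)
j(u(n(0, -3)), B) - w = -2 - 1*35267 = -2 - 35267 = -35269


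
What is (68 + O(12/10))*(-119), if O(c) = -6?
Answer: -7378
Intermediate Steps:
(68 + O(12/10))*(-119) = (68 - 6)*(-119) = 62*(-119) = -7378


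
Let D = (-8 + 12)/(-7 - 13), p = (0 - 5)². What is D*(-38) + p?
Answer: 163/5 ≈ 32.600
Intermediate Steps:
p = 25 (p = (-5)² = 25)
D = -⅕ (D = 4/(-20) = 4*(-1/20) = -⅕ ≈ -0.20000)
D*(-38) + p = -⅕*(-38) + 25 = 38/5 + 25 = 163/5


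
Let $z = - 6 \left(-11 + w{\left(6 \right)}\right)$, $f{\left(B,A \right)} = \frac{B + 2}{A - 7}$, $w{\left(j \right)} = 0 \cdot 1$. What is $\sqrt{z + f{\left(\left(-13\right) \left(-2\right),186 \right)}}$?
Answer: $\frac{\sqrt{2119718}}{179} \approx 8.1337$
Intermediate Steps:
$w{\left(j \right)} = 0$
$f{\left(B,A \right)} = \frac{2 + B}{-7 + A}$
$z = 66$ ($z = - 6 \left(-11 + 0\right) = \left(-6\right) \left(-11\right) = 66$)
$\sqrt{z + f{\left(\left(-13\right) \left(-2\right),186 \right)}} = \sqrt{66 + \frac{2 - -26}{-7 + 186}} = \sqrt{66 + \frac{2 + 26}{179}} = \sqrt{66 + \frac{1}{179} \cdot 28} = \sqrt{66 + \frac{28}{179}} = \sqrt{\frac{11842}{179}} = \frac{\sqrt{2119718}}{179}$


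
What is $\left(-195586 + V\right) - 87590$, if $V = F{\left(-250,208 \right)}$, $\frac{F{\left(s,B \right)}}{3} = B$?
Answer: $-282552$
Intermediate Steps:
$F{\left(s,B \right)} = 3 B$
$V = 624$ ($V = 3 \cdot 208 = 624$)
$\left(-195586 + V\right) - 87590 = \left(-195586 + 624\right) - 87590 = -194962 - 87590 = -282552$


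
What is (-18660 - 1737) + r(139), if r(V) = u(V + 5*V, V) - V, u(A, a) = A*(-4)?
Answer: -23872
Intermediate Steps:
u(A, a) = -4*A
r(V) = -25*V (r(V) = -4*(V + 5*V) - V = -24*V - V = -25*V)
(-18660 - 1737) + r(139) = (-18660 - 1737) - 25*139 = -20397 - 3475 = -23872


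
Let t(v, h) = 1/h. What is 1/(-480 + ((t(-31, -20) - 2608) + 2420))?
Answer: -20/13361 ≈ -0.0014969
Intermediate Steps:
1/(-480 + ((t(-31, -20) - 2608) + 2420)) = 1/(-480 + ((1/(-20) - 2608) + 2420)) = 1/(-480 + ((-1/20 - 2608) + 2420)) = 1/(-480 + (-52161/20 + 2420)) = 1/(-480 - 3761/20) = 1/(-13361/20) = -20/13361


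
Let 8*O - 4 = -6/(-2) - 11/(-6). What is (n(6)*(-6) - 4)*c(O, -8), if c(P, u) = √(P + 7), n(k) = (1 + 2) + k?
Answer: -29*√1167/6 ≈ -165.11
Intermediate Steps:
n(k) = 3 + k
O = 53/48 (O = ½ + (-6/(-2) - 11/(-6))/8 = ½ + (-6*(-½) - 11*(-⅙))/8 = ½ + (3 + 11/6)/8 = ½ + (⅛)*(29/6) = ½ + 29/48 = 53/48 ≈ 1.1042)
c(P, u) = √(7 + P)
(n(6)*(-6) - 4)*c(O, -8) = ((3 + 6)*(-6) - 4)*√(7 + 53/48) = (9*(-6) - 4)*√(389/48) = (-54 - 4)*(√1167/12) = -29*√1167/6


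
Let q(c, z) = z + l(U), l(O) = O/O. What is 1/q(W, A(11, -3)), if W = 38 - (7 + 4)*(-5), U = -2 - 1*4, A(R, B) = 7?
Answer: ⅛ ≈ 0.12500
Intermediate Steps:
U = -6 (U = -2 - 4 = -6)
l(O) = 1
W = 93 (W = 38 - 11*(-5) = 38 - 1*(-55) = 38 + 55 = 93)
q(c, z) = 1 + z (q(c, z) = z + 1 = 1 + z)
1/q(W, A(11, -3)) = 1/(1 + 7) = 1/8 = ⅛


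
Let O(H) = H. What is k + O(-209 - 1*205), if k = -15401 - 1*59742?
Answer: -75557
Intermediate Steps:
k = -75143 (k = -15401 - 59742 = -75143)
k + O(-209 - 1*205) = -75143 + (-209 - 1*205) = -75143 + (-209 - 205) = -75143 - 414 = -75557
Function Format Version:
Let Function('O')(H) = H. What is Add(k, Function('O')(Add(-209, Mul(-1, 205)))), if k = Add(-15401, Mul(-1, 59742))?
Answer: -75557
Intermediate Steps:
k = -75143 (k = Add(-15401, -59742) = -75143)
Add(k, Function('O')(Add(-209, Mul(-1, 205)))) = Add(-75143, Add(-209, Mul(-1, 205))) = Add(-75143, Add(-209, -205)) = Add(-75143, -414) = -75557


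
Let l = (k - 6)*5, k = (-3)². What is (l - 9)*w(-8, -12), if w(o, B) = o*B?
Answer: 576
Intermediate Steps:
k = 9
w(o, B) = B*o
l = 15 (l = (9 - 6)*5 = 3*5 = 15)
(l - 9)*w(-8, -12) = (15 - 9)*(-12*(-8)) = 6*96 = 576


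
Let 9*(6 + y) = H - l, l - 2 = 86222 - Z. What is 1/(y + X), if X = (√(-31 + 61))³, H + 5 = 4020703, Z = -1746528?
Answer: 4922757/1196717304166 - 1215*√30/2393434608332 ≈ 4.1108e-6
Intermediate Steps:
H = 4020698 (H = -5 + 4020703 = 4020698)
l = 1832752 (l = 2 + (86222 - 1*(-1746528)) = 2 + (86222 + 1746528) = 2 + 1832750 = 1832752)
X = 30*√30 (X = (√30)³ = 30*√30 ≈ 164.32)
y = 2187892/9 (y = -6 + (4020698 - 1*1832752)/9 = -6 + (4020698 - 1832752)/9 = -6 + (⅑)*2187946 = -6 + 2187946/9 = 2187892/9 ≈ 2.4310e+5)
1/(y + X) = 1/(2187892/9 + 30*√30)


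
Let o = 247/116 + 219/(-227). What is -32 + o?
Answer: -811959/26332 ≈ -30.835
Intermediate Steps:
o = 30665/26332 (o = 247*(1/116) + 219*(-1/227) = 247/116 - 219/227 = 30665/26332 ≈ 1.1646)
-32 + o = -32 + 30665/26332 = -811959/26332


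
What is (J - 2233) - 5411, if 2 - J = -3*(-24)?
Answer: -7714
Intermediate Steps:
J = -70 (J = 2 - (-3)*(-24) = 2 - 1*72 = 2 - 72 = -70)
(J - 2233) - 5411 = (-70 - 2233) - 5411 = -2303 - 5411 = -7714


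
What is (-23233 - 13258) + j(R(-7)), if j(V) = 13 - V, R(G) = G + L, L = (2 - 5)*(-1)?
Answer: -36474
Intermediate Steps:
L = 3 (L = -3*(-1) = 3)
R(G) = 3 + G (R(G) = G + 3 = 3 + G)
(-23233 - 13258) + j(R(-7)) = (-23233 - 13258) + (13 - (3 - 7)) = -36491 + (13 - 1*(-4)) = -36491 + (13 + 4) = -36491 + 17 = -36474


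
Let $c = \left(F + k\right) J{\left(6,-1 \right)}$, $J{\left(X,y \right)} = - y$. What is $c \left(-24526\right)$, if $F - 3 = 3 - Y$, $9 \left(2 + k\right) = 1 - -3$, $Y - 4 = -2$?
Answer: $- \frac{539572}{9} \approx -59952.0$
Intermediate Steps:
$Y = 2$ ($Y = 4 - 2 = 2$)
$k = - \frac{14}{9}$ ($k = -2 + \frac{1 - -3}{9} = -2 + \frac{1 + 3}{9} = -2 + \frac{1}{9} \cdot 4 = -2 + \frac{4}{9} = - \frac{14}{9} \approx -1.5556$)
$F = 4$ ($F = 3 + \left(3 - 2\right) = 3 + 1 = 4$)
$c = \frac{22}{9}$ ($c = \left(4 - \frac{14}{9}\right) \left(\left(-1\right) \left(-1\right)\right) = \frac{22}{9} \cdot 1 = \frac{22}{9} \approx 2.4444$)
$c \left(-24526\right) = \frac{22}{9} \left(-24526\right) = - \frac{539572}{9}$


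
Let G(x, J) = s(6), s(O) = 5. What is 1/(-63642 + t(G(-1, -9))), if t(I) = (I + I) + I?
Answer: -1/63627 ≈ -1.5717e-5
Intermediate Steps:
G(x, J) = 5
t(I) = 3*I (t(I) = 2*I + I = 3*I)
1/(-63642 + t(G(-1, -9))) = 1/(-63642 + 3*5) = 1/(-63642 + 15) = 1/(-63627) = -1/63627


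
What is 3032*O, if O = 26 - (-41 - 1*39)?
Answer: 321392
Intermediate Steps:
O = 106 (O = 26 - (-41 - 39) = 26 - 1*(-80) = 26 + 80 = 106)
3032*O = 3032*106 = 321392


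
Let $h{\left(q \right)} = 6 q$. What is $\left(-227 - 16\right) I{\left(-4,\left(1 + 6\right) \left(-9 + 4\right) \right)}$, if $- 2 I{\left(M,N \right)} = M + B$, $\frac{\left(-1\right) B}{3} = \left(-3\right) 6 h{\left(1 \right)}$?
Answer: $38880$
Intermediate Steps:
$B = 324$ ($B = - 3 \left(-3\right) 6 \cdot 6 \cdot 1 = - 3 \left(\left(-18\right) 6\right) = \left(-3\right) \left(-108\right) = 324$)
$I{\left(M,N \right)} = -162 - \frac{M}{2}$ ($I{\left(M,N \right)} = - \frac{M + 324}{2} = - \frac{324 + M}{2} = -162 - \frac{M}{2}$)
$\left(-227 - 16\right) I{\left(-4,\left(1 + 6\right) \left(-9 + 4\right) \right)} = \left(-227 - 16\right) \left(-162 - -2\right) = - 243 \left(-162 + 2\right) = \left(-243\right) \left(-160\right) = 38880$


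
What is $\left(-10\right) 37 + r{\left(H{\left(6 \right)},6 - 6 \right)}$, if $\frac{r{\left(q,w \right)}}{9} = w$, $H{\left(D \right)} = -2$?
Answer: $-370$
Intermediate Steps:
$r{\left(q,w \right)} = 9 w$
$\left(-10\right) 37 + r{\left(H{\left(6 \right)},6 - 6 \right)} = \left(-10\right) 37 + 9 \left(6 - 6\right) = -370 + 9 \left(6 - 6\right) = -370 + 9 \cdot 0 = -370 + 0 = -370$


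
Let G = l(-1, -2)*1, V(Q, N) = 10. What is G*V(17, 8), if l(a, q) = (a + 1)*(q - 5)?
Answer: 0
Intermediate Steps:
l(a, q) = (1 + a)*(-5 + q)
G = 0 (G = (-5 - 2 - 5*(-1) - 1*(-2))*1 = (-5 - 2 + 5 + 2)*1 = 0*1 = 0)
G*V(17, 8) = 0*10 = 0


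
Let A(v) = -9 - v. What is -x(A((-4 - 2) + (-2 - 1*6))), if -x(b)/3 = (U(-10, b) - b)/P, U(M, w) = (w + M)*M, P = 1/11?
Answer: 1485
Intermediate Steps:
P = 1/11 ≈ 0.090909
U(M, w) = M*(M + w) (U(M, w) = (M + w)*M = M*(M + w))
x(b) = -3300 + 363*b (x(b) = -3*(-10*(-10 + b) - b)/1/11 = -3*((100 - 10*b) - b)*11 = -3*(100 - 11*b)*11 = -3*(1100 - 121*b) = -3300 + 363*b)
-x(A((-4 - 2) + (-2 - 1*6))) = -(-3300 + 363*(-9 - ((-4 - 2) + (-2 - 1*6)))) = -(-3300 + 363*(-9 - (-6 + (-2 - 6)))) = -(-3300 + 363*(-9 - (-6 - 8))) = -(-3300 + 363*(-9 - 1*(-14))) = -(-3300 + 363*(-9 + 14)) = -(-3300 + 363*5) = -(-3300 + 1815) = -1*(-1485) = 1485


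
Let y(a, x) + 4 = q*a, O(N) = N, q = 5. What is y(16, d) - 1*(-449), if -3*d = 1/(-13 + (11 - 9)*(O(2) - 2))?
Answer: 525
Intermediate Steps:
d = 1/39 (d = -1/(3*(-13 + (11 - 9)*(2 - 2))) = -1/(3*(-13 + 2*0)) = -1/(3*(-13 + 0)) = -1/3/(-13) = -1/3*(-1/13) = 1/39 ≈ 0.025641)
y(a, x) = -4 + 5*a
y(16, d) - 1*(-449) = (-4 + 5*16) - 1*(-449) = (-4 + 80) + 449 = 76 + 449 = 525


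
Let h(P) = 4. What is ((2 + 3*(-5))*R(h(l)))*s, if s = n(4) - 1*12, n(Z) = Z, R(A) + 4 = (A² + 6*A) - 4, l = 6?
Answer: 3328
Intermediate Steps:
R(A) = -8 + A² + 6*A (R(A) = -4 + ((A² + 6*A) - 4) = -4 + (-4 + A² + 6*A) = -8 + A² + 6*A)
s = -8 (s = 4 - 1*12 = 4 - 12 = -8)
((2 + 3*(-5))*R(h(l)))*s = ((2 + 3*(-5))*(-8 + 4² + 6*4))*(-8) = ((2 - 15)*(-8 + 16 + 24))*(-8) = -13*32*(-8) = -416*(-8) = 3328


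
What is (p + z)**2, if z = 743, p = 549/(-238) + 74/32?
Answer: 2001327990489/3625216 ≈ 5.5206e+5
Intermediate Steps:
p = 11/1904 (p = 549*(-1/238) + 74*(1/32) = -549/238 + 37/16 = 11/1904 ≈ 0.0057773)
(p + z)**2 = (11/1904 + 743)**2 = (1414683/1904)**2 = 2001327990489/3625216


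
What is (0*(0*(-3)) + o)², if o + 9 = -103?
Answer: 12544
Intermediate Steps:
o = -112 (o = -9 - 103 = -112)
(0*(0*(-3)) + o)² = (0*(0*(-3)) - 112)² = (0*0 - 112)² = (0 - 112)² = (-112)² = 12544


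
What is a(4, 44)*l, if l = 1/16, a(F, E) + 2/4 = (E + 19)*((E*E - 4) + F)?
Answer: 243935/32 ≈ 7623.0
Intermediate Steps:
a(F, E) = -1/2 + (19 + E)*(-4 + F + E**2) (a(F, E) = -1/2 + (E + 19)*((E*E - 4) + F) = -1/2 + (19 + E)*((E**2 - 4) + F) = -1/2 + (19 + E)*((-4 + E**2) + F) = -1/2 + (19 + E)*(-4 + F + E**2))
l = 1/16 ≈ 0.062500
a(4, 44)*l = (-153/2 + 44**3 - 4*44 + 19*4 + 19*44**2 + 44*4)*(1/16) = (-153/2 + 85184 - 176 + 76 + 19*1936 + 176)*(1/16) = (-153/2 + 85184 - 176 + 76 + 36784 + 176)*(1/16) = (243935/2)*(1/16) = 243935/32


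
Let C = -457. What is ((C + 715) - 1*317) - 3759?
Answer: -3818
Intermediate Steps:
((C + 715) - 1*317) - 3759 = ((-457 + 715) - 1*317) - 3759 = (258 - 317) - 3759 = -59 - 3759 = -3818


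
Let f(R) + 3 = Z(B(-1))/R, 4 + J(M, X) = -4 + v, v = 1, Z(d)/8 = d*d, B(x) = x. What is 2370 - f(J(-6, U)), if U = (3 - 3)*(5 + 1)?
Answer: 16619/7 ≈ 2374.1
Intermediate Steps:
Z(d) = 8*d² (Z(d) = 8*(d*d) = 8*d²)
U = 0 (U = 0*6 = 0)
J(M, X) = -7 (J(M, X) = -4 + (-4 + 1) = -4 - 3 = -7)
f(R) = -3 + 8/R (f(R) = -3 + (8*(-1)²)/R = -3 + (8*1)/R = -3 + 8/R)
2370 - f(J(-6, U)) = 2370 - (-3 + 8/(-7)) = 2370 - (-3 + 8*(-⅐)) = 2370 - (-3 - 8/7) = 2370 - 1*(-29/7) = 2370 + 29/7 = 16619/7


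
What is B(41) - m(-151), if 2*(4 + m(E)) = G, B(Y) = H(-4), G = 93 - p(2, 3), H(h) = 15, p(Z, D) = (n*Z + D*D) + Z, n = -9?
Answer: -31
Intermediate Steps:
p(Z, D) = D² - 8*Z (p(Z, D) = (-9*Z + D*D) + Z = (-9*Z + D²) + Z = (D² - 9*Z) + Z = D² - 8*Z)
G = 100 (G = 93 - (3² - 8*2) = 93 - (9 - 16) = 93 - 1*(-7) = 93 + 7 = 100)
B(Y) = 15
m(E) = 46 (m(E) = -4 + (½)*100 = -4 + 50 = 46)
B(41) - m(-151) = 15 - 1*46 = 15 - 46 = -31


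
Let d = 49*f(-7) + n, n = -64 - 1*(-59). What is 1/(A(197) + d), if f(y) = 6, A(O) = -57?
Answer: 1/232 ≈ 0.0043103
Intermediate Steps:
n = -5 (n = -64 + 59 = -5)
d = 289 (d = 49*6 - 5 = 294 - 5 = 289)
1/(A(197) + d) = 1/(-57 + 289) = 1/232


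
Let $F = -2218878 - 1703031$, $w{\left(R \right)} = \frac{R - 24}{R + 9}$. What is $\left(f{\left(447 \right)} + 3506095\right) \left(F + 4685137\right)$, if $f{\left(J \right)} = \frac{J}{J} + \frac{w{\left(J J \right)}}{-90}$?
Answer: $\frac{802054654300898143}{299727} \approx 2.6759 \cdot 10^{12}$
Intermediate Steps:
$w{\left(R \right)} = \frac{-24 + R}{9 + R}$
$F = -3921909$
$f{\left(J \right)} = 1 - \frac{-24 + J^{2}}{90 \left(9 + J^{2}\right)}$ ($f{\left(J \right)} = \frac{J}{J} + \frac{\frac{1}{9 + J J} \left(-24 + J J\right)}{-90} = 1 + \frac{-24 + J^{2}}{9 + J^{2}} \left(- \frac{1}{90}\right) = 1 - \frac{-24 + J^{2}}{90 \left(9 + J^{2}\right)}$)
$\left(f{\left(447 \right)} + 3506095\right) \left(F + 4685137\right) = \left(\frac{834 + 89 \cdot 447^{2}}{90 \left(9 + 447^{2}\right)} + 3506095\right) \left(-3921909 + 4685137\right) = \left(\frac{834 + 89 \cdot 199809}{90 \left(9 + 199809\right)} + 3506095\right) 763228 = \left(\frac{834 + 17783001}{90 \cdot 199818} + 3506095\right) 763228 = \left(\frac{1}{90} \cdot \frac{1}{199818} \cdot 17783835 + 3506095\right) 763228 = \left(\frac{1185589}{1198908} + 3506095\right) 763228 = \frac{4203486529849}{1198908} \cdot 763228 = \frac{802054654300898143}{299727}$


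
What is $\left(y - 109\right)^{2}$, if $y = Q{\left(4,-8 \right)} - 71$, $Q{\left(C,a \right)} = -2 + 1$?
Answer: $32761$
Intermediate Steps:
$Q{\left(C,a \right)} = -1$
$y = -72$ ($y = -1 - 71 = -72$)
$\left(y - 109\right)^{2} = \left(-72 - 109\right)^{2} = \left(-181\right)^{2} = 32761$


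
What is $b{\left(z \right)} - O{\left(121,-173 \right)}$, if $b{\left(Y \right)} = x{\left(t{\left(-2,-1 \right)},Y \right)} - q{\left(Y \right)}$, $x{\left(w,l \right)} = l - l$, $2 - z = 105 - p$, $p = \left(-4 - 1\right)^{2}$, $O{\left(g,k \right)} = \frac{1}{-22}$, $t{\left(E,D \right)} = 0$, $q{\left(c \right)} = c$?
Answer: $\frac{1717}{22} \approx 78.045$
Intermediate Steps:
$O{\left(g,k \right)} = - \frac{1}{22}$
$p = 25$ ($p = \left(-5\right)^{2} = 25$)
$z = -78$ ($z = 2 - \left(105 - 25\right) = 2 - 80 = -78$)
$x{\left(w,l \right)} = 0$
$b{\left(Y \right)} = - Y$ ($b{\left(Y \right)} = 0 - Y = - Y$)
$b{\left(z \right)} - O{\left(121,-173 \right)} = \left(-1\right) \left(-78\right) - - \frac{1}{22} = 78 + \frac{1}{22} = \frac{1717}{22}$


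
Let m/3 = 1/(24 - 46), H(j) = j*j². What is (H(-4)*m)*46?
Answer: 4416/11 ≈ 401.45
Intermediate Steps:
H(j) = j³
m = -3/22 (m = 3/(24 - 46) = 3/(-22) = 3*(-1/22) = -3/22 ≈ -0.13636)
(H(-4)*m)*46 = ((-4)³*(-3/22))*46 = -64*(-3/22)*46 = (96/11)*46 = 4416/11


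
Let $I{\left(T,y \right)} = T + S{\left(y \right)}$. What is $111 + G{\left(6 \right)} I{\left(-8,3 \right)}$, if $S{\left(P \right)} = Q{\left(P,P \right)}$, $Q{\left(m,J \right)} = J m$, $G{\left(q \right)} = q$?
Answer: $117$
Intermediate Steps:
$S{\left(P \right)} = P^{2}$ ($S{\left(P \right)} = P P = P^{2}$)
$I{\left(T,y \right)} = T + y^{2}$
$111 + G{\left(6 \right)} I{\left(-8,3 \right)} = 111 + 6 \left(-8 + 3^{2}\right) = 111 + 6 \left(-8 + 9\right) = 111 + 6 \cdot 1 = 111 + 6 = 117$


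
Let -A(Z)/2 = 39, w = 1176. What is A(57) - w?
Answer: -1254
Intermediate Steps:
A(Z) = -78 (A(Z) = -2*39 = -78)
A(57) - w = -78 - 1*1176 = -78 - 1176 = -1254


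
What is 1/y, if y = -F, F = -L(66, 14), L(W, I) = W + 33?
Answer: 1/99 ≈ 0.010101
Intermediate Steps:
L(W, I) = 33 + W
F = -99 (F = -(33 + 66) = -1*99 = -99)
y = 99 (y = -1*(-99) = 99)
1/y = 1/99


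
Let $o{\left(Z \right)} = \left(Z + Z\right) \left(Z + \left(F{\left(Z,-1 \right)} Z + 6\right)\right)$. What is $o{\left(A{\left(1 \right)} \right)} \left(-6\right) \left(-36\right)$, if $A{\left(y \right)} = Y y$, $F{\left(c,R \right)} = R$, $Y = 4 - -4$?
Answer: $20736$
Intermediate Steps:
$Y = 8$ ($Y = 4 + 4 = 8$)
$A{\left(y \right)} = 8 y$
$o{\left(Z \right)} = 12 Z$ ($o{\left(Z \right)} = \left(Z + Z\right) \left(Z - \left(-6 + Z\right)\right) = 2 Z \left(Z - \left(-6 + Z\right)\right) = 2 Z 6 = 12 Z$)
$o{\left(A{\left(1 \right)} \right)} \left(-6\right) \left(-36\right) = 12 \cdot 8 \cdot 1 \left(-6\right) \left(-36\right) = 12 \cdot 8 \left(-6\right) \left(-36\right) = 96 \left(-6\right) \left(-36\right) = \left(-576\right) \left(-36\right) = 20736$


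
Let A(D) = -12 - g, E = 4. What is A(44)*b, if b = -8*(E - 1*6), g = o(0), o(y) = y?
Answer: -192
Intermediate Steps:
g = 0
b = 16 (b = -8*(4 - 1*6) = -8*(4 - 6) = -8*(-2) = 16)
A(D) = -12 (A(D) = -12 - 1*0 = -12 + 0 = -12)
A(44)*b = -12*16 = -192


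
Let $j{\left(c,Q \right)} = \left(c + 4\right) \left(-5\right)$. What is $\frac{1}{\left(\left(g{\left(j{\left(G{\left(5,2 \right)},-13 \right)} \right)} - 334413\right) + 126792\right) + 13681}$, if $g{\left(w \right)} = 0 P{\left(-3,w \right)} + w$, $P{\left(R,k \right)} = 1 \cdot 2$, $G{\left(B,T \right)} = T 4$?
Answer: $- \frac{1}{194000} \approx -5.1546 \cdot 10^{-6}$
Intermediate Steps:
$G{\left(B,T \right)} = 4 T$
$P{\left(R,k \right)} = 2$
$j{\left(c,Q \right)} = -20 - 5 c$ ($j{\left(c,Q \right)} = \left(4 + c\right) \left(-5\right) = -20 - 5 c$)
$g{\left(w \right)} = w$ ($g{\left(w \right)} = 0 \cdot 2 + w = 0 + w = w$)
$\frac{1}{\left(\left(g{\left(j{\left(G{\left(5,2 \right)},-13 \right)} \right)} - 334413\right) + 126792\right) + 13681} = \frac{1}{\left(\left(\left(-20 - 5 \cdot 4 \cdot 2\right) - 334413\right) + 126792\right) + 13681} = \frac{1}{\left(\left(\left(-20 - 40\right) - 334413\right) + 126792\right) + 13681} = \frac{1}{\left(\left(-60 - 334413\right) + 126792\right) + 13681} = \frac{1}{\left(-334473 + 126792\right) + 13681} = \frac{1}{-207681 + 13681} = \frac{1}{-194000} = - \frac{1}{194000}$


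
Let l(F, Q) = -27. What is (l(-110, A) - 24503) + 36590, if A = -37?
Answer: 12060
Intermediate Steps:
(l(-110, A) - 24503) + 36590 = (-27 - 24503) + 36590 = -24530 + 36590 = 12060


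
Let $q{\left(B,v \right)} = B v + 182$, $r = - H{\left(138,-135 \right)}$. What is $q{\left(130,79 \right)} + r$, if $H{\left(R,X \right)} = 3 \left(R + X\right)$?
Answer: $10443$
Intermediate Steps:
$H{\left(R,X \right)} = 3 R + 3 X$
$r = -9$ ($r = - (3 \cdot 138 + 3 \left(-135\right)) = - (414 - 405) = \left(-1\right) 9 = -9$)
$q{\left(B,v \right)} = 182 + B v$
$q{\left(130,79 \right)} + r = \left(182 + 130 \cdot 79\right) - 9 = \left(182 + 10270\right) - 9 = 10452 - 9 = 10443$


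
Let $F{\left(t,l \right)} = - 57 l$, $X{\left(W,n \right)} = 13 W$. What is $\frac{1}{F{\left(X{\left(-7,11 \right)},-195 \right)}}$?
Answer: $\frac{1}{11115} \approx 8.9969 \cdot 10^{-5}$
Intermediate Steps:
$\frac{1}{F{\left(X{\left(-7,11 \right)},-195 \right)}} = \frac{1}{\left(-57\right) \left(-195\right)} = \frac{1}{11115}$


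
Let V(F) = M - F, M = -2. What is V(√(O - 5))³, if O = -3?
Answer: 40 - 8*I*√2 ≈ 40.0 - 11.314*I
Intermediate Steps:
V(F) = -2 - F
V(√(O - 5))³ = (-2 - √(-3 - 5))³ = (-2 - √(-8))³ = (-2 - 2*I*√2)³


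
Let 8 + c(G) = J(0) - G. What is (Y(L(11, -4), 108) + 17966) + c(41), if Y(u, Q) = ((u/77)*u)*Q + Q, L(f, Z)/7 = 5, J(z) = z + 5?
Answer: 217230/11 ≈ 19748.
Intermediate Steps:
J(z) = 5 + z
L(f, Z) = 35 (L(f, Z) = 7*5 = 35)
c(G) = -3 - G (c(G) = -8 + ((5 + 0) - G) = -8 + (5 - G) = -3 - G)
Y(u, Q) = Q + Q*u**2/77 (Y(u, Q) = ((u*(1/77))*u)*Q + Q = ((u/77)*u)*Q + Q = (u**2/77)*Q + Q = Q*u**2/77 + Q = Q + Q*u**2/77)
(Y(L(11, -4), 108) + 17966) + c(41) = ((1/77)*108*(77 + 35**2) + 17966) + (-3 - 1*41) = ((1/77)*108*(77 + 1225) + 17966) + (-3 - 41) = ((1/77)*108*1302 + 17966) - 44 = (20088/11 + 17966) - 44 = 217714/11 - 44 = 217230/11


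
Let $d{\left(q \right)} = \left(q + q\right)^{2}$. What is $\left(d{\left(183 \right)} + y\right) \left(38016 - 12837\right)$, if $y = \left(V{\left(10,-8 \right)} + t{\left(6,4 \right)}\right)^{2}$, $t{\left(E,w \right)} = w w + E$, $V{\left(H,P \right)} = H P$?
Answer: $3457580280$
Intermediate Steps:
$t{\left(E,w \right)} = E + w^{2}$ ($t{\left(E,w \right)} = w^{2} + E = E + w^{2}$)
$y = 3364$ ($y = \left(10 \left(-8\right) + \left(6 + 4^{2}\right)\right)^{2} = \left(-80 + \left(6 + 16\right)\right)^{2} = \left(-80 + 22\right)^{2} = \left(-58\right)^{2} = 3364$)
$d{\left(q \right)} = 4 q^{2}$ ($d{\left(q \right)} = \left(2 q\right)^{2} = 4 q^{2}$)
$\left(d{\left(183 \right)} + y\right) \left(38016 - 12837\right) = \left(4 \cdot 183^{2} + 3364\right) \left(38016 - 12837\right) = \left(4 \cdot 33489 + 3364\right) 25179 = \left(133956 + 3364\right) 25179 = 137320 \cdot 25179 = 3457580280$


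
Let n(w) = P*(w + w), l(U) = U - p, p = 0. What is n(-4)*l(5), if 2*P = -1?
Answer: 20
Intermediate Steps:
P = -½ (P = (½)*(-1) = -½ ≈ -0.50000)
l(U) = U (l(U) = U - 1*0 = U + 0 = U)
n(w) = -w (n(w) = -(w + w)/2 = -w)
n(-4)*l(5) = -1*(-4)*5 = 4*5 = 20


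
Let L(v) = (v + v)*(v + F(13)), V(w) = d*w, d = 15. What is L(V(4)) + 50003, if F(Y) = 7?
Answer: 58043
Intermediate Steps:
V(w) = 15*w
L(v) = 2*v*(7 + v) (L(v) = (v + v)*(v + 7) = (2*v)*(7 + v) = 2*v*(7 + v))
L(V(4)) + 50003 = 2*(15*4)*(7 + 15*4) + 50003 = 2*60*(7 + 60) + 50003 = 2*60*67 + 50003 = 8040 + 50003 = 58043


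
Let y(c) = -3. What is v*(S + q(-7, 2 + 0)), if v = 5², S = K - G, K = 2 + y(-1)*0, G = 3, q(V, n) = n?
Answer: 25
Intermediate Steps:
K = 2 (K = 2 - 3*0 = 2 + 0 = 2)
S = -1 (S = 2 - 1*3 = 2 - 3 = -1)
v = 25
v*(S + q(-7, 2 + 0)) = 25*(-1 + (2 + 0)) = 25*(-1 + 2) = 25*1 = 25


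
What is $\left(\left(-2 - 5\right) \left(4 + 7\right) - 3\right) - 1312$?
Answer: $-1392$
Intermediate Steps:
$\left(\left(-2 - 5\right) \left(4 + 7\right) - 3\right) - 1312 = \left(\left(-7\right) 11 - 3\right) - 1312 = \left(-77 - 3\right) - 1312 = -80 - 1312 = -1392$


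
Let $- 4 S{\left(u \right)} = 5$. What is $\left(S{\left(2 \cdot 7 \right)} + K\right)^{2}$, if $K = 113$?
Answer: $\frac{199809}{16} \approx 12488.0$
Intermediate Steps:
$S{\left(u \right)} = - \frac{5}{4}$ ($S{\left(u \right)} = \left(- \frac{1}{4}\right) 5 = - \frac{5}{4}$)
$\left(S{\left(2 \cdot 7 \right)} + K\right)^{2} = \left(- \frac{5}{4} + 113\right)^{2} = \left(\frac{447}{4}\right)^{2} = \frac{199809}{16}$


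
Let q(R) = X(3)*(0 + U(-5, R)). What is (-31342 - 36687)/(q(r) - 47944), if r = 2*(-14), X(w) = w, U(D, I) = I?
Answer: 68029/48028 ≈ 1.4164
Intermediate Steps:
r = -28
q(R) = 3*R (q(R) = 3*(0 + R) = 3*R)
(-31342 - 36687)/(q(r) - 47944) = (-31342 - 36687)/(3*(-28) - 47944) = -68029/(-84 - 47944) = -68029/(-48028) = -68029*(-1/48028) = 68029/48028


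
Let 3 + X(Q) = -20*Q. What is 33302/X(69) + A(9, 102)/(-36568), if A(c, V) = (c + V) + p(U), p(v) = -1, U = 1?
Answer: -608969833/25286772 ≈ -24.083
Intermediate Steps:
X(Q) = -3 - 20*Q
A(c, V) = -1 + V + c (A(c, V) = (c + V) - 1 = (V + c) - 1 = -1 + V + c)
33302/X(69) + A(9, 102)/(-36568) = 33302/(-3 - 20*69) + (-1 + 102 + 9)/(-36568) = 33302/(-3 - 1380) + 110*(-1/36568) = 33302/(-1383) - 55/18284 = 33302*(-1/1383) - 55/18284 = -33302/1383 - 55/18284 = -608969833/25286772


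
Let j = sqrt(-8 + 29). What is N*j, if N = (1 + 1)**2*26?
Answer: 104*sqrt(21) ≈ 476.59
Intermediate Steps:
j = sqrt(21) ≈ 4.5826
N = 104 (N = 2**2*26 = 4*26 = 104)
N*j = 104*sqrt(21)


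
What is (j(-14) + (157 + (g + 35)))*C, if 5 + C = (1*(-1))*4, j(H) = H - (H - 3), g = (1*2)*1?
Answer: -1773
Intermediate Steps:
g = 2 (g = 2*1 = 2)
j(H) = 3 (j(H) = H - (-3 + H) = H + (3 - H) = 3)
C = -9 (C = -5 + (1*(-1))*4 = -5 - 1*4 = -5 - 4 = -9)
(j(-14) + (157 + (g + 35)))*C = (3 + (157 + (2 + 35)))*(-9) = (3 + (157 + 37))*(-9) = (3 + 194)*(-9) = 197*(-9) = -1773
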